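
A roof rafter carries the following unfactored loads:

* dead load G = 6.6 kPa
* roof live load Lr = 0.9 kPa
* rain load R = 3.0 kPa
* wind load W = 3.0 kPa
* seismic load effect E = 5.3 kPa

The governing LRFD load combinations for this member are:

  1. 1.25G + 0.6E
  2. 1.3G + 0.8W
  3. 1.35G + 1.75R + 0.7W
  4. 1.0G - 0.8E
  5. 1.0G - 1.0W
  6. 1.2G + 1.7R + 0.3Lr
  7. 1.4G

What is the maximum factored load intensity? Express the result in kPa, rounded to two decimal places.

16.26 kPa

1. 1.25(6.6) + 0.6(5.3) = 8.25 + 3.18 = 11.43
2. 1.3(6.6) + 0.8(3.0) = 8.58 + 2.40 = 10.98
3. 1.35(6.6) + 1.75(3.0) + 0.7(3.0) = 8.91 + 5.25 + 2.10 = 16.26
4. 1.0(6.6) - 0.8(5.3) = 6.60 - 4.24 = 2.36
5. 1.0(6.6) - 1.0(3.0) = 6.60 - 3.00 = 3.60
6. 1.2(6.6) + 1.7(3.0) + 0.3(0.9) = 7.92 + 5.10 + 0.27 = 13.29
7. 1.4(6.6) = 9.24
Maximum is from combination 3.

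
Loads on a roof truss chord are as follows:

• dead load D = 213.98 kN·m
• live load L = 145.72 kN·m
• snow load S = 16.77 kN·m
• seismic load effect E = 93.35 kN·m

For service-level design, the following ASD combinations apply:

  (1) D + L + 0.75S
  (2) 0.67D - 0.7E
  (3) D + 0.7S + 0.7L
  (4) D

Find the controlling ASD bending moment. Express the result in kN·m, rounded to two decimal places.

(1) 1.0(213.98) + 1.0(145.72) + 0.75(16.77) = 213.98 + 145.72 + 12.58 = 372.28
(2) 0.67(213.98) - 0.7(93.35) = 143.37 - 65.35 = 78.02
(3) 1.0(213.98) + 0.7(16.77) + 0.7(145.72) = 213.98 + 11.74 + 102.00 = 327.72
(4) 1.0(213.98) = 213.98
The controlling combination is 1, giving 372.28 kN·m.

372.28 kN·m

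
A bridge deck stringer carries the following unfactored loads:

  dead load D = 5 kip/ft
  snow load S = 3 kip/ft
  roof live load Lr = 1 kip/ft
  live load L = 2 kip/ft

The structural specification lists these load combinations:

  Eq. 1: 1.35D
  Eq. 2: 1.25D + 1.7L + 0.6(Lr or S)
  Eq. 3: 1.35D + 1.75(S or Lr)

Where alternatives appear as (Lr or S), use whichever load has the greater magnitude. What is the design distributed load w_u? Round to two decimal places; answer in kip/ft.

12.00 kip/ft

(Lr or S) → S = 3 kip/ft; (S or Lr) → S = 3 kip/ft.
Eq. 1: 1.35(5) = 6.75
Eq. 2: 1.25(5) + 1.7(2) + 0.6(3) = 6.25 + 3.40 + 1.80 = 11.45
Eq. 3: 1.35(5) + 1.75(3) = 6.75 + 5.25 = 12.00
Combination 3 governs: w_u = 12.00 kip/ft.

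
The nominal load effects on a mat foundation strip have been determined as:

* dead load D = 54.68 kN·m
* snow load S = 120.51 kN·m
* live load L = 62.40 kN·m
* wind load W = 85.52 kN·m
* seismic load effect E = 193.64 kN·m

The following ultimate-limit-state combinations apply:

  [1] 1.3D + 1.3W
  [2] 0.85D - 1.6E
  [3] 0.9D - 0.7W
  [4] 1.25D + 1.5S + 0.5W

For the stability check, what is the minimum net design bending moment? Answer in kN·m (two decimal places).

-263.35 kN·m

[1] 1.3(54.68) + 1.3(85.52) = 71.08 + 111.18 = 182.26
[2] 0.85(54.68) - 1.6(193.64) = -263.35
[3] 0.9(54.68) - 0.7(85.52) = 49.21 - 59.86 = -10.65
[4] 1.25(54.68) + 1.5(120.51) + 0.5(85.52) = 68.35 + 180.77 + 42.76 = 291.88
Combination 2 gives the minimum: -263.35 kN·m.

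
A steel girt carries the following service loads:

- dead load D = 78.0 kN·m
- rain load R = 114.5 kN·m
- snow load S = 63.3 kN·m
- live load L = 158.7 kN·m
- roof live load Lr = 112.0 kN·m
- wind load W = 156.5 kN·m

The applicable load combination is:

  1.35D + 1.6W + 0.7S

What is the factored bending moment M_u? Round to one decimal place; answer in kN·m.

400.0 kN·m

1.35(78.0) + 1.6(156.5) + 0.7(63.3) = 400.0
M_u = 400.0 kN·m.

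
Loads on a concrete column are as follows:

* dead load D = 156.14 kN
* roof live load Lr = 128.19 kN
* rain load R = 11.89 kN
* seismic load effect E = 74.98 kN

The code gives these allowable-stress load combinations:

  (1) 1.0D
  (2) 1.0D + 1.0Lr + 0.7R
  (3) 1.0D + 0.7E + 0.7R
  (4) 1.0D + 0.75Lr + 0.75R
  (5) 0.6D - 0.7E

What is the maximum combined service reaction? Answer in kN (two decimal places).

(1) 1.0(156.14) = 156.14
(2) 1.0(156.14) + 1.0(128.19) + 0.7(11.89) = 292.65
(3) 1.0(156.14) + 0.7(74.98) + 0.7(11.89) = 216.95
(4) 1.0(156.14) + 0.75(128.19) + 0.75(11.89) = 261.20
(5) 0.6(156.14) - 0.7(74.98) = 41.20
The controlling combination is 2, giving 292.65 kN.

292.65 kN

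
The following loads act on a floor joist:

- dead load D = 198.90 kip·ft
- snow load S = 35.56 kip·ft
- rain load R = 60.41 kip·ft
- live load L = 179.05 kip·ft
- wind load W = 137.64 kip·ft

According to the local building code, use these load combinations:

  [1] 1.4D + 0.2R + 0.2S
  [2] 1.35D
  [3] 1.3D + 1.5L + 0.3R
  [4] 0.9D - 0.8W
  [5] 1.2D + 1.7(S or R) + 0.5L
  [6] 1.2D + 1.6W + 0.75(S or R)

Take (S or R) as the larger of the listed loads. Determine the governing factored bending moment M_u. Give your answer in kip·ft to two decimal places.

(S or R) → R = 60.41 kip·ft.
[1] 1.4(198.90) + 0.2(60.41) + 0.2(35.56) = 278.46 + 12.08 + 7.11 = 297.65
[2] 1.35(198.90) = 268.52
[3] 1.3(198.90) + 1.5(179.05) + 0.3(60.41) = 258.57 + 268.58 + 18.12 = 545.27
[4] 0.9(198.90) - 0.8(137.64) = 179.01 - 110.11 = 68.90
[5] 1.2(198.90) + 1.7(60.41) + 0.5(179.05) = 430.90
[6] 1.2(198.90) + 1.6(137.64) + 0.75(60.41) = 238.68 + 220.22 + 45.31 = 504.21
Combination 3 governs: M_u = 545.27 kip·ft.

545.27 kip·ft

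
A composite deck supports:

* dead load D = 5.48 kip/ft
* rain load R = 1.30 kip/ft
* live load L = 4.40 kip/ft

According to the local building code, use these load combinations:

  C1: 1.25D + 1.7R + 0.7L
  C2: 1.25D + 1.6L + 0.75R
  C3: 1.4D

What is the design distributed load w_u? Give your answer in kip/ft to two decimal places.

14.87 kip/ft

C1: 1.25(5.48) + 1.7(1.30) + 0.7(4.40) = 6.85 + 2.21 + 3.08 = 12.14
C2: 1.25(5.48) + 1.6(4.40) + 0.75(1.30) = 6.85 + 7.04 + 0.98 = 14.87
C3: 1.4(5.48) = 7.67
The controlling combination is 2, giving 14.87 kip/ft.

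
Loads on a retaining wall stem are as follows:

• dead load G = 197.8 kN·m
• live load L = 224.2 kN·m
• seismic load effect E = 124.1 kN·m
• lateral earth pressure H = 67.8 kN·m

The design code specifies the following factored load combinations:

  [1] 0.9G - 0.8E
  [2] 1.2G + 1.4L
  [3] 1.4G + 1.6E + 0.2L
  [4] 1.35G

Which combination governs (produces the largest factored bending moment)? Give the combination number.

[1] 0.9(197.8) - 0.8(124.1) = 178.02 - 99.28 = 78.74
[2] 1.2(197.8) + 1.4(224.2) = 237.36 + 313.88 = 551.24
[3] 1.4(197.8) + 1.6(124.1) + 0.2(224.2) = 276.92 + 198.56 + 44.84 = 520.32
[4] 1.35(197.8) = 267.03
The largest value is 551.24 kN·m from combination 2.

Combination 2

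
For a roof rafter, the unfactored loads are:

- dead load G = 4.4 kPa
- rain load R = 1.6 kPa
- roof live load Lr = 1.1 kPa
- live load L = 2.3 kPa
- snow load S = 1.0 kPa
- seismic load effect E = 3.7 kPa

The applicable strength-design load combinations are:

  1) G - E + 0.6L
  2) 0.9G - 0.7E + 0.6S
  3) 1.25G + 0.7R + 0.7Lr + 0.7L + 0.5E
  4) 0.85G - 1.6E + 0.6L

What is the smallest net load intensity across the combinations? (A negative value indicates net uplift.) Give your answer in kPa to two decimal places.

1) 1.0(4.4) - 1.0(3.7) + 0.6(2.3) = 4.40 - 3.70 + 1.38 = 2.08
2) 0.9(4.4) - 0.7(3.7) + 0.6(1.0) = 3.96 - 2.59 + 0.60 = 1.97
3) 1.25(4.4) + 0.7(1.6) + 0.7(1.1) + 0.7(2.3) + 0.5(3.7) = 5.50 + 1.12 + 0.77 + 1.61 + 1.85 = 10.85
4) 0.85(4.4) - 1.6(3.7) + 0.6(2.3) = 3.74 - 5.92 + 1.38 = -0.80
Combination 4 gives the minimum: -0.80 kPa.

-0.80 kPa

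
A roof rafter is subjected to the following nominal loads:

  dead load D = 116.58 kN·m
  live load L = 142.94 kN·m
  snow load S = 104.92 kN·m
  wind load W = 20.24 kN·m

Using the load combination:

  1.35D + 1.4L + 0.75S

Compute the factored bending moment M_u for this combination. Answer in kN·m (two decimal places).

436.19 kN·m

1.35(116.58) + 1.4(142.94) + 0.75(104.92) = 157.38 + 200.12 + 78.69 = 436.19
M_u = 436.19 kN·m.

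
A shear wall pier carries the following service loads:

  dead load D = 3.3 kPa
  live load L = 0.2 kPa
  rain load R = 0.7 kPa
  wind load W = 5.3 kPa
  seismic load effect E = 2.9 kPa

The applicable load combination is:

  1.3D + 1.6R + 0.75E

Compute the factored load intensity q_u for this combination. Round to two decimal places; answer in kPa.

7.59 kPa

1.3(3.3) + 1.6(0.7) + 0.75(2.9) = 4.29 + 1.12 + 2.18 = 7.59
q_u = 7.59 kPa.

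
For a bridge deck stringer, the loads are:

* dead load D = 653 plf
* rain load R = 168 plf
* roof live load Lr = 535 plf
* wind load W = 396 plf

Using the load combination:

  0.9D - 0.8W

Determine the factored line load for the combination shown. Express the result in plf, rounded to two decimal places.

0.9(653) - 0.8(396) = 587.70 - 316.80 = 270.90
w_u = 270.90 plf.

270.90 plf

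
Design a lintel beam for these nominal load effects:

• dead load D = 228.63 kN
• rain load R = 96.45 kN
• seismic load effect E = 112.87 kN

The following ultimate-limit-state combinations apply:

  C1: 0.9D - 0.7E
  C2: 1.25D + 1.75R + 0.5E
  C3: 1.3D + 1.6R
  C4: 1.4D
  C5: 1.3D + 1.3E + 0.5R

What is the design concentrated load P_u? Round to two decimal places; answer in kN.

C1: 0.9(228.63) - 0.7(112.87) = 205.77 - 79.01 = 126.76
C2: 1.25(228.63) + 1.75(96.45) + 0.5(112.87) = 511.01
C3: 1.3(228.63) + 1.6(96.45) = 297.22 + 154.32 = 451.54
C4: 1.4(228.63) = 320.08
C5: 1.3(228.63) + 1.3(112.87) + 0.5(96.45) = 297.22 + 146.73 + 48.23 = 492.18
Combination 2 governs: P_u = 511.01 kN.

511.01 kN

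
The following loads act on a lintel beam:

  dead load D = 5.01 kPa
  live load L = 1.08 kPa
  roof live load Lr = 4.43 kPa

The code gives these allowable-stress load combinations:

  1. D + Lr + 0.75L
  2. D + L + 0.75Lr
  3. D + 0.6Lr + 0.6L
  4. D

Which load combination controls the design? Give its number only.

Combination 1

1. 1.0(5.01) + 1.0(4.43) + 0.75(1.08) = 5.01 + 4.43 + 0.81 = 10.25
2. 1.0(5.01) + 1.0(1.08) + 0.75(4.43) = 5.01 + 1.08 + 3.32 = 9.41
3. 1.0(5.01) + 0.6(4.43) + 0.6(1.08) = 5.01 + 2.66 + 0.65 = 8.32
4. 1.0(5.01) = 5.01
The largest value is 10.25 kPa from combination 1.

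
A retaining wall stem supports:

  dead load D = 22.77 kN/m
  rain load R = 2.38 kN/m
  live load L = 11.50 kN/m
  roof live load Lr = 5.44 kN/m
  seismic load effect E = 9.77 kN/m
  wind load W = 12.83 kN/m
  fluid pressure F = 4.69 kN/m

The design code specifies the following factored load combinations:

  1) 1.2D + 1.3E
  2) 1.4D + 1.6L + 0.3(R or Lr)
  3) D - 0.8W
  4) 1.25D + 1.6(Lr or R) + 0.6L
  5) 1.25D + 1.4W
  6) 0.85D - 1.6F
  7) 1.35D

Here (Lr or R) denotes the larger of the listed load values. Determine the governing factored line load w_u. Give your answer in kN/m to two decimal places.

51.91 kN/m

(R or Lr) → Lr = 5.44 kN/m; (Lr or R) → Lr = 5.44 kN/m.
1) 1.2(22.77) + 1.3(9.77) = 40.03
2) 1.4(22.77) + 1.6(11.50) + 0.3(5.44) = 51.91
3) 1.0(22.77) - 0.8(12.83) = 12.51
4) 1.25(22.77) + 1.6(5.44) + 0.6(11.50) = 44.07
5) 1.25(22.77) + 1.4(12.83) = 46.42
6) 0.85(22.77) - 1.6(4.69) = 11.85
7) 1.35(22.77) = 30.74
Combination 2 governs: w_u = 51.91 kN/m.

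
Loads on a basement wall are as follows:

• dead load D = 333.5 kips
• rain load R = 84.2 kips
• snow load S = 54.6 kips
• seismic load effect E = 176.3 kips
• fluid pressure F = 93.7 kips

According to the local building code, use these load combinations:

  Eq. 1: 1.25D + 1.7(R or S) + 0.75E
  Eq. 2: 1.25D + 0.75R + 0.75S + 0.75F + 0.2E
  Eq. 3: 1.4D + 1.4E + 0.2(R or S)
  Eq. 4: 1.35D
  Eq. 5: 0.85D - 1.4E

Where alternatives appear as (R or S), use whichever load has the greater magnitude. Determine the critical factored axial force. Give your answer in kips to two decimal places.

730.56 kips

(R or S) → R = 84.2 kips.
Eq. 1: 1.25(333.5) + 1.7(84.2) + 0.75(176.3) = 692.24
Eq. 2: 1.25(333.5) + 0.75(84.2) + 0.75(54.6) + 0.75(93.7) + 0.2(176.3) = 626.51
Eq. 3: 1.4(333.5) + 1.4(176.3) + 0.2(84.2) = 466.90 + 246.82 + 16.84 = 730.56
Eq. 4: 1.35(333.5) = 450.23
Eq. 5: 0.85(333.5) - 1.4(176.3) = 283.48 - 246.82 = 36.66
Combination 3 governs: P_u = 730.56 kips.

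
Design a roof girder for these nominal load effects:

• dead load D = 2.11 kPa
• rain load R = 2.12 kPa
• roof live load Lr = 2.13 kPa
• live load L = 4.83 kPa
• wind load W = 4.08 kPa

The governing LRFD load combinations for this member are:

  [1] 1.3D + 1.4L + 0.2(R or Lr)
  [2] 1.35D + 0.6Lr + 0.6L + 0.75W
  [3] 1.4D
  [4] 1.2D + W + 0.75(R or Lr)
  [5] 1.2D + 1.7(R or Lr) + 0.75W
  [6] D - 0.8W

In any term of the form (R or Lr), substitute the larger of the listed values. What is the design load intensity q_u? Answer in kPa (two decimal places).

10.08 kPa

(R or Lr) → Lr = 2.13 kPa.
[1] 1.3(2.11) + 1.4(4.83) + 0.2(2.13) = 2.74 + 6.76 + 0.43 = 9.93
[2] 1.35(2.11) + 0.6(2.13) + 0.6(4.83) + 0.75(4.08) = 10.08
[3] 1.4(2.11) = 2.95
[4] 1.2(2.11) + 1.0(4.08) + 0.75(2.13) = 2.53 + 4.08 + 1.60 = 8.21
[5] 1.2(2.11) + 1.7(2.13) + 0.75(4.08) = 2.53 + 3.62 + 3.06 = 9.21
[6] 1.0(2.11) - 0.8(4.08) = 2.11 - 3.26 = -1.15
The controlling combination is 2, giving 10.08 kPa.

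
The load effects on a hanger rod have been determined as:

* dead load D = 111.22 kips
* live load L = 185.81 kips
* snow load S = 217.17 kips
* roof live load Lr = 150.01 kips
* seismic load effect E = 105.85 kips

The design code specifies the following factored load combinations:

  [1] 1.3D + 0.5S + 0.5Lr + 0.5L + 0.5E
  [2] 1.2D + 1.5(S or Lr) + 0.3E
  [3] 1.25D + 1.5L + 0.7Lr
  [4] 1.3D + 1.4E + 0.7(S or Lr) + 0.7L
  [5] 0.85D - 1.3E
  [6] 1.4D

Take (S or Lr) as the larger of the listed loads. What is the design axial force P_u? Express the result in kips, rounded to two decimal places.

(S or Lr) → S = 217.17 kips.
[1] 1.3(111.22) + 0.5(217.17) + 0.5(150.01) + 0.5(185.81) + 0.5(105.85) = 474.01
[2] 1.2(111.22) + 1.5(217.17) + 0.3(105.85) = 490.97
[3] 1.25(111.22) + 1.5(185.81) + 0.7(150.01) = 522.75
[4] 1.3(111.22) + 1.4(105.85) + 0.7(217.17) + 0.7(185.81) = 574.86
[5] 0.85(111.22) - 1.3(105.85) = 94.54 - 137.61 = -43.07
[6] 1.4(111.22) = 155.71
The controlling combination is 4, giving 574.86 kips.

574.86 kips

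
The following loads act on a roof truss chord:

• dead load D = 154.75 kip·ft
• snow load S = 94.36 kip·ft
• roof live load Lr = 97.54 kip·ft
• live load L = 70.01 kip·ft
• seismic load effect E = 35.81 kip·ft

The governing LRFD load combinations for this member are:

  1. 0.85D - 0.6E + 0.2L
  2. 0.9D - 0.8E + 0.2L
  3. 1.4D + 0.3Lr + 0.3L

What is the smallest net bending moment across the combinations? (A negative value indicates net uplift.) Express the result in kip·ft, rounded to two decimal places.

124.05 kip·ft

1. 0.85(154.75) - 0.6(35.81) + 0.2(70.01) = 131.54 - 21.49 + 14.00 = 124.05
2. 0.9(154.75) - 0.8(35.81) + 0.2(70.01) = 139.28 - 28.65 + 14.00 = 124.63
3. 1.4(154.75) + 0.3(97.54) + 0.3(70.01) = 266.92
Combination 1 gives the minimum: 124.05 kip·ft.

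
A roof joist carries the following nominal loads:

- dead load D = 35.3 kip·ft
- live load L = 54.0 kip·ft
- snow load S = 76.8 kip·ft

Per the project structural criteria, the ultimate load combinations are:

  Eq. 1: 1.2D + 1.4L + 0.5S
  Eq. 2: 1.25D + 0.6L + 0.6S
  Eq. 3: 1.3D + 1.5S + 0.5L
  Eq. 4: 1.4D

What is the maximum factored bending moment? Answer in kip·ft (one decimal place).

188.1 kip·ft

Eq. 1: 1.2(35.3) + 1.4(54.0) + 0.5(76.8) = 42.4 + 75.6 + 38.4 = 156.4
Eq. 2: 1.25(35.3) + 0.6(54.0) + 0.6(76.8) = 44.1 + 32.4 + 46.1 = 122.6
Eq. 3: 1.3(35.3) + 1.5(76.8) + 0.5(54.0) = 45.9 + 115.2 + 27.0 = 188.1
Eq. 4: 1.4(35.3) = 49.4
Maximum is from combination 3.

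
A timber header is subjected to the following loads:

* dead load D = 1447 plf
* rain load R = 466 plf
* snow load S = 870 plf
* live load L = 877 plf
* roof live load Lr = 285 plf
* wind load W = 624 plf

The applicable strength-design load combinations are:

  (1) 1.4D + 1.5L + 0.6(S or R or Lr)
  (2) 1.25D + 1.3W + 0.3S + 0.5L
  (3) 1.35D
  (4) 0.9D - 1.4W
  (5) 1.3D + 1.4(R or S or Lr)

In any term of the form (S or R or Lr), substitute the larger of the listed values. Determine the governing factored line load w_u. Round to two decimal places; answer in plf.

3863.30 plf

(S or R or Lr) → S = 870 plf; (R or S or Lr) → S = 870 plf.
(1) 1.4(1447) + 1.5(877) + 0.6(870) = 2025.80 + 1315.50 + 522.00 = 3863.30
(2) 1.25(1447) + 1.3(624) + 0.3(870) + 0.5(877) = 1808.75 + 811.20 + 261.00 + 438.50 = 3319.45
(3) 1.35(1447) = 1953.45
(4) 0.9(1447) - 1.4(624) = 1302.30 - 873.60 = 428.70
(5) 1.3(1447) + 1.4(870) = 1881.10 + 1218.00 = 3099.10
Maximum is from combination 1.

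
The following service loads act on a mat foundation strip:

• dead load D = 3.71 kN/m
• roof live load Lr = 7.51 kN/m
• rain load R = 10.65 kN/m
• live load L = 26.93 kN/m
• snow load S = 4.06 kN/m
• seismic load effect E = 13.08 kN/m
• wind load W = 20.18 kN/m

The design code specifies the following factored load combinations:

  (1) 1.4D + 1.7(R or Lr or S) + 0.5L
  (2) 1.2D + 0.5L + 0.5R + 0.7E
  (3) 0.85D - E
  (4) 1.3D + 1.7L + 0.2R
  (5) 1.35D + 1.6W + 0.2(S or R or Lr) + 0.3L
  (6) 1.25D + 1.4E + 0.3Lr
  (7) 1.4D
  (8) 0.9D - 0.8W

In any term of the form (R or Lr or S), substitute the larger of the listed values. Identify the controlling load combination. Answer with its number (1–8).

(R or Lr or S) → R = 10.65 kN/m; (S or R or Lr) → R = 10.65 kN/m.
(1) 1.4(3.71) + 1.7(10.65) + 0.5(26.93) = 36.76
(2) 1.2(3.71) + 0.5(26.93) + 0.5(10.65) + 0.7(13.08) = 32.40
(3) 0.85(3.71) - 1.0(13.08) = 3.15 - 13.08 = -9.93
(4) 1.3(3.71) + 1.7(26.93) + 0.2(10.65) = 4.82 + 45.78 + 2.13 = 52.73
(5) 1.35(3.71) + 1.6(20.18) + 0.2(10.65) + 0.3(26.93) = 5.01 + 32.29 + 2.13 + 8.08 = 47.51
(6) 1.25(3.71) + 1.4(13.08) + 0.3(7.51) = 4.64 + 18.31 + 2.25 = 25.20
(7) 1.4(3.71) = 5.19
(8) 0.9(3.71) - 0.8(20.18) = -12.81
The largest value is 52.73 kN/m from combination 4.

Combination 4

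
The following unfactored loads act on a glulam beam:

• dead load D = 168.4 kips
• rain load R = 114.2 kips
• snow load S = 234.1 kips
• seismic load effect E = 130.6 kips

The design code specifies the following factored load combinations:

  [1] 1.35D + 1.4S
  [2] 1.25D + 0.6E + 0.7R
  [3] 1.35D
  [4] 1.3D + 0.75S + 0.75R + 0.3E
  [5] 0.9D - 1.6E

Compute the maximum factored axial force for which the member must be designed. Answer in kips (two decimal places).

[1] 1.35(168.4) + 1.4(234.1) = 227.34 + 327.74 = 555.08
[2] 1.25(168.4) + 0.6(130.6) + 0.7(114.2) = 210.50 + 78.36 + 79.94 = 368.80
[3] 1.35(168.4) = 227.34
[4] 1.3(168.4) + 0.75(234.1) + 0.75(114.2) + 0.3(130.6) = 218.92 + 175.58 + 85.65 + 39.18 = 519.33
[5] 0.9(168.4) - 1.6(130.6) = 151.56 - 208.96 = -57.40
The controlling combination is 1, giving 555.08 kips.

555.08 kips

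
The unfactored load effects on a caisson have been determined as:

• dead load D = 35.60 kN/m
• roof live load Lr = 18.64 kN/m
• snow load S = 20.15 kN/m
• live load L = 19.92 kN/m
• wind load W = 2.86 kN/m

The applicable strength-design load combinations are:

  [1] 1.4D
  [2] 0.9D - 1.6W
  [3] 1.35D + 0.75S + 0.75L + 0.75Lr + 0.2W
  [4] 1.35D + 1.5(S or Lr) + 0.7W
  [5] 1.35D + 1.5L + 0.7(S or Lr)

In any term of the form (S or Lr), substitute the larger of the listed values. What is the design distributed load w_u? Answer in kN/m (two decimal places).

92.66 kN/m

(S or Lr) → S = 20.15 kN/m.
[1] 1.4(35.60) = 49.84
[2] 0.9(35.60) - 1.6(2.86) = 32.04 - 4.58 = 27.46
[3] 1.35(35.60) + 0.75(20.15) + 0.75(19.92) + 0.75(18.64) + 0.2(2.86) = 48.06 + 15.11 + 14.94 + 13.98 + 0.57 = 92.66
[4] 1.35(35.60) + 1.5(20.15) + 0.7(2.86) = 48.06 + 30.23 + 2.00 = 80.29
[5] 1.35(35.60) + 1.5(19.92) + 0.7(20.15) = 48.06 + 29.88 + 14.11 = 92.05
Combination 3 governs: w_u = 92.66 kN/m.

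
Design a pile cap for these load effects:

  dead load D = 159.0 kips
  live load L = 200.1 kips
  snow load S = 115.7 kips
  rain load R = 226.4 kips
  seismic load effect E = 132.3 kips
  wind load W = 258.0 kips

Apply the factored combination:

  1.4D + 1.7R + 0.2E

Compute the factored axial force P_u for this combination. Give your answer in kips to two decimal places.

633.94 kips

1.4(159.0) + 1.7(226.4) + 0.2(132.3) = 222.60 + 384.88 + 26.46 = 633.94
P_u = 633.94 kips.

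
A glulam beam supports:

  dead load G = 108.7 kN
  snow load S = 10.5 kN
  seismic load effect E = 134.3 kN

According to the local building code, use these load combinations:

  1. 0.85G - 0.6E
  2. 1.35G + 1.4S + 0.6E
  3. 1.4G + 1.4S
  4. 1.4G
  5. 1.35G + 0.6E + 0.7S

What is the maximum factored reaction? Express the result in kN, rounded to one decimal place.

242.0 kN

1. 0.85(108.7) - 0.6(134.3) = 92.4 - 80.6 = 11.8
2. 1.35(108.7) + 1.4(10.5) + 0.6(134.3) = 146.7 + 14.7 + 80.6 = 242.0
3. 1.4(108.7) + 1.4(10.5) = 152.2 + 14.7 = 166.9
4. 1.4(108.7) = 152.2
5. 1.35(108.7) + 0.6(134.3) + 0.7(10.5) = 146.7 + 80.6 + 7.4 = 234.7
Maximum is from combination 2.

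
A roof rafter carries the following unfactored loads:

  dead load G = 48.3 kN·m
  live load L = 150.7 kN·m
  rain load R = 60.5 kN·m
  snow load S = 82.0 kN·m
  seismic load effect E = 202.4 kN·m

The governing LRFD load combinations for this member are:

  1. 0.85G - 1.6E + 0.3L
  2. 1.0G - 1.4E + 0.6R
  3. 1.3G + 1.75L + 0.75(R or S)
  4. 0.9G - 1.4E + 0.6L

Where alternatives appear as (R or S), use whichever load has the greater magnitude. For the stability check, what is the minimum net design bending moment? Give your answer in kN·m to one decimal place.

-237.6 kN·m

(R or S) → S = 82.0 kN·m.
1. 0.85(48.3) - 1.6(202.4) + 0.3(150.7) = -237.6
2. 1.0(48.3) - 1.4(202.4) + 0.6(60.5) = 48.3 - 283.4 + 36.3 = -198.8
3. 1.3(48.3) + 1.75(150.7) + 0.75(82.0) = 62.8 + 263.7 + 61.5 = 388.0
4. 0.9(48.3) - 1.4(202.4) + 0.6(150.7) = 43.5 - 283.4 + 90.4 = -149.5
Combination 1 gives the minimum: -237.6 kN·m.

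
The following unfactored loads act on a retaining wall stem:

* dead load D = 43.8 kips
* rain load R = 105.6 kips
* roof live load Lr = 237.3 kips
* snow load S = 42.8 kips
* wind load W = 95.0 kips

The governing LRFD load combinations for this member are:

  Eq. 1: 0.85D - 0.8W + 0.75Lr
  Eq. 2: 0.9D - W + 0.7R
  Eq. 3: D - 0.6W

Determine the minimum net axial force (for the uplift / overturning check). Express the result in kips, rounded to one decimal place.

Eq. 1: 0.85(43.8) - 0.8(95.0) + 0.75(237.3) = 139.2
Eq. 2: 0.9(43.8) - 1.0(95.0) + 0.7(105.6) = 18.3
Eq. 3: 1.0(43.8) - 0.6(95.0) = -13.2
Combination 3 gives the minimum: -13.2 kips.

-13.2 kips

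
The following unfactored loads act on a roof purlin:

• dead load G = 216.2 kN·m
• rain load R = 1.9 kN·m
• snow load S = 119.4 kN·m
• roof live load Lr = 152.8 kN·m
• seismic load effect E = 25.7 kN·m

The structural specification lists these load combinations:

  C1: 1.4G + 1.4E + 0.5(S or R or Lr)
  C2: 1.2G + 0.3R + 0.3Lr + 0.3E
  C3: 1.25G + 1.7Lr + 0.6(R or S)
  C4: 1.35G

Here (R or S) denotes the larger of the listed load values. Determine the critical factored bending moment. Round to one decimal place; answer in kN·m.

601.7 kN·m

(S or R or Lr) → Lr = 152.8 kN·m; (R or S) → S = 119.4 kN·m.
C1: 1.4(216.2) + 1.4(25.7) + 0.5(152.8) = 415.1
C2: 1.2(216.2) + 0.3(1.9) + 0.3(152.8) + 0.3(25.7) = 313.6
C3: 1.25(216.2) + 1.7(152.8) + 0.6(119.4) = 601.7
C4: 1.35(216.2) = 291.9
Combination 3 governs: M_u = 601.7 kN·m.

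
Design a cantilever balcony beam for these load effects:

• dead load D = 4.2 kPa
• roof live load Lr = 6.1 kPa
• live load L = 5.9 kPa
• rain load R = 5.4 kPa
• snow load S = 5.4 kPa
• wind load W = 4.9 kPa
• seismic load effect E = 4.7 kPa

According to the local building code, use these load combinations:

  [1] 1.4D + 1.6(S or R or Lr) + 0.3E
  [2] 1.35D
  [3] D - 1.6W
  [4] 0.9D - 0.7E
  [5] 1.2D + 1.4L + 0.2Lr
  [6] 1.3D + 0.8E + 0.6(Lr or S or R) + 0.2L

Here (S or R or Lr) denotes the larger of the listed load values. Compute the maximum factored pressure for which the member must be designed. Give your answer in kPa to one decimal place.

17.1 kPa

(S or R or Lr) → Lr = 6.1 kPa; (Lr or S or R) → Lr = 6.1 kPa.
[1] 1.4(4.2) + 1.6(6.1) + 0.3(4.7) = 5.9 + 9.8 + 1.4 = 17.1
[2] 1.35(4.2) = 5.7
[3] 1.0(4.2) - 1.6(4.9) = 4.2 - 7.8 = -3.6
[4] 0.9(4.2) - 0.7(4.7) = 3.8 - 3.3 = 0.5
[5] 1.2(4.2) + 1.4(5.9) + 0.2(6.1) = 5.0 + 8.3 + 1.2 = 14.5
[6] 1.3(4.2) + 0.8(4.7) + 0.6(6.1) + 0.2(5.9) = 14.1
The controlling combination is 1, giving 17.1 kPa.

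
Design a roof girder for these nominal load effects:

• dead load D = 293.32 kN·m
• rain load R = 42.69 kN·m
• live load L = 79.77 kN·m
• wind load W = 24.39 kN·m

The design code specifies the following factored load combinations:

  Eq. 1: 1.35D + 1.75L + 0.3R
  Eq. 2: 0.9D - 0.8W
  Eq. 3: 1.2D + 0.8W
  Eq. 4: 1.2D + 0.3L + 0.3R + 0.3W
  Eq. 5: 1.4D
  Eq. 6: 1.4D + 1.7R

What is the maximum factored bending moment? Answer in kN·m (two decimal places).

548.39 kN·m

Eq. 1: 1.35(293.32) + 1.75(79.77) + 0.3(42.69) = 548.39
Eq. 2: 0.9(293.32) - 0.8(24.39) = 244.48
Eq. 3: 1.2(293.32) + 0.8(24.39) = 371.50
Eq. 4: 1.2(293.32) + 0.3(79.77) + 0.3(42.69) + 0.3(24.39) = 396.04
Eq. 5: 1.4(293.32) = 410.65
Eq. 6: 1.4(293.32) + 1.7(42.69) = 483.22
Combination 1 governs: M_u = 548.39 kN·m.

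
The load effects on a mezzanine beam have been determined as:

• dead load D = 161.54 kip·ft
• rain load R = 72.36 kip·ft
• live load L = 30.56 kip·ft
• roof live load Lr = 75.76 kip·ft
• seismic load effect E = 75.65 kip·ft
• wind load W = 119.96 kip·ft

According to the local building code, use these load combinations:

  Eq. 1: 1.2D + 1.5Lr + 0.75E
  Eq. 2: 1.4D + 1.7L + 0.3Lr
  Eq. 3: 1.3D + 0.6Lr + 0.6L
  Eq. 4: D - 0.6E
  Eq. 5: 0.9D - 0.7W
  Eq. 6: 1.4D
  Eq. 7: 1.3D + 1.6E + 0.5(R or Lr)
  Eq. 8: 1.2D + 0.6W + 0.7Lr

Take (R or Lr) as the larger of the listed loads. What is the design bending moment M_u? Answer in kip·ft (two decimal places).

(R or Lr) → Lr = 75.76 kip·ft.
Eq. 1: 1.2(161.54) + 1.5(75.76) + 0.75(75.65) = 364.23
Eq. 2: 1.4(161.54) + 1.7(30.56) + 0.3(75.76) = 300.84
Eq. 3: 1.3(161.54) + 0.6(75.76) + 0.6(30.56) = 273.79
Eq. 4: 1.0(161.54) - 0.6(75.65) = 116.15
Eq. 5: 0.9(161.54) - 0.7(119.96) = 61.41
Eq. 6: 1.4(161.54) = 226.16
Eq. 7: 1.3(161.54) + 1.6(75.65) + 0.5(75.76) = 368.92
Eq. 8: 1.2(161.54) + 0.6(119.96) + 0.7(75.76) = 318.86
The controlling combination is 7, giving 368.92 kip·ft.

368.92 kip·ft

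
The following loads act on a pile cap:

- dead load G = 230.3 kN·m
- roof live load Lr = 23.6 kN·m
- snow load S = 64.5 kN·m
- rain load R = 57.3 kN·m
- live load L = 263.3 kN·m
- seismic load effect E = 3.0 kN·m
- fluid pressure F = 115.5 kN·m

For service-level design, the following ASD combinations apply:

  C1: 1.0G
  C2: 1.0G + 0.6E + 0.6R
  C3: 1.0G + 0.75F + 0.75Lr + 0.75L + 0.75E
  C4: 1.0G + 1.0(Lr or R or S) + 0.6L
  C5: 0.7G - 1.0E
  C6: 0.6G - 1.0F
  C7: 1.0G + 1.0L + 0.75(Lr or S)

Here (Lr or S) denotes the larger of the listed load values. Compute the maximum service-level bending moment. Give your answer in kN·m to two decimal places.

(Lr or R or S) → S = 64.5 kN·m; (Lr or S) → S = 64.5 kN·m.
C1: 1.0(230.3) = 230.30
C2: 1.0(230.3) + 0.6(3.0) + 0.6(57.3) = 266.48
C3: 1.0(230.3) + 0.75(115.5) + 0.75(23.6) + 0.75(263.3) + 0.75(3.0) = 534.35
C4: 1.0(230.3) + 1.0(64.5) + 0.6(263.3) = 452.78
C5: 0.7(230.3) - 1.0(3.0) = 158.21
C6: 0.6(230.3) - 1.0(115.5) = 22.68
C7: 1.0(230.3) + 1.0(263.3) + 0.75(64.5) = 541.98
Combination 7 governs: M = 541.98 kN·m.

541.98 kN·m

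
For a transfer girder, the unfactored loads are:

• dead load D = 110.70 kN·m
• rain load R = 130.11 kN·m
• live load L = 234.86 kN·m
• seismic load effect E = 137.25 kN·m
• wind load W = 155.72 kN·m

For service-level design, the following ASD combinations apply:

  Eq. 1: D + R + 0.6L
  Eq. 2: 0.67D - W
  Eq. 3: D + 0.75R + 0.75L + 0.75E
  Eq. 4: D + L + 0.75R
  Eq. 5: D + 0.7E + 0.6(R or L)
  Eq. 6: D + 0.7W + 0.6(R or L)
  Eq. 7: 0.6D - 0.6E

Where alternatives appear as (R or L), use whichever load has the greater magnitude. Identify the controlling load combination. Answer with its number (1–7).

(R or L) → L = 234.86 kN·m.
Eq. 1: 1.0(110.70) + 1.0(130.11) + 0.6(234.86) = 110.70 + 130.11 + 140.92 = 381.73
Eq. 2: 0.67(110.70) - 1.0(155.72) = 74.17 - 155.72 = -81.55
Eq. 3: 1.0(110.70) + 0.75(130.11) + 0.75(234.86) + 0.75(137.25) = 110.70 + 97.58 + 176.15 + 102.94 = 487.37
Eq. 4: 1.0(110.70) + 1.0(234.86) + 0.75(130.11) = 110.70 + 234.86 + 97.58 = 443.14
Eq. 5: 1.0(110.70) + 0.7(137.25) + 0.6(234.86) = 347.69
Eq. 6: 1.0(110.70) + 0.7(155.72) + 0.6(234.86) = 110.70 + 109.00 + 140.92 = 360.62
Eq. 7: 0.6(110.70) - 0.6(137.25) = 66.42 - 82.35 = -15.93
The largest value is 487.37 kN·m from combination 3.

Combination 3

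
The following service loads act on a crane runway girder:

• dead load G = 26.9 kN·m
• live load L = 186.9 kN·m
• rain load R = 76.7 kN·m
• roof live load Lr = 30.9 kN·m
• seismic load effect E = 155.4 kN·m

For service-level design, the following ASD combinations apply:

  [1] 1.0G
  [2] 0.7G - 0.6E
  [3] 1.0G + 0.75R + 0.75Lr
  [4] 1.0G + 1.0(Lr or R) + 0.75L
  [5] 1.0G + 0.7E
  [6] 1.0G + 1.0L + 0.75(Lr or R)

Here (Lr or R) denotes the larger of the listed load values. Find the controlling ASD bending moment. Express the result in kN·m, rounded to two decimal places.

271.33 kN·m

(Lr or R) → R = 76.7 kN·m.
[1] 1.0(26.9) = 26.90
[2] 0.7(26.9) - 0.6(155.4) = 18.83 - 93.24 = -74.41
[3] 1.0(26.9) + 0.75(76.7) + 0.75(30.9) = 107.60
[4] 1.0(26.9) + 1.0(76.7) + 0.75(186.9) = 26.90 + 76.70 + 140.18 = 243.78
[5] 1.0(26.9) + 0.7(155.4) = 26.90 + 108.78 = 135.68
[6] 1.0(26.9) + 1.0(186.9) + 0.75(76.7) = 26.90 + 186.90 + 57.53 = 271.33
The controlling combination is 6, giving 271.33 kN·m.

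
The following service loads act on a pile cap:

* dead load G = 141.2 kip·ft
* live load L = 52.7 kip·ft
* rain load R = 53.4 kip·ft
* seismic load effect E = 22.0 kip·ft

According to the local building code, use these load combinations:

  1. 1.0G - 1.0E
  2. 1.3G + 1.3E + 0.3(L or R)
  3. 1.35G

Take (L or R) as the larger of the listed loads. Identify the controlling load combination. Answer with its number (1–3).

(L or R) → R = 53.4 kip·ft.
1. 1.0(141.2) - 1.0(22.0) = 141.20 - 22.00 = 119.20
2. 1.3(141.2) + 1.3(22.0) + 0.3(53.4) = 183.56 + 28.60 + 16.02 = 228.18
3. 1.35(141.2) = 190.62
The largest value is 228.18 kip·ft from combination 2.

Combination 2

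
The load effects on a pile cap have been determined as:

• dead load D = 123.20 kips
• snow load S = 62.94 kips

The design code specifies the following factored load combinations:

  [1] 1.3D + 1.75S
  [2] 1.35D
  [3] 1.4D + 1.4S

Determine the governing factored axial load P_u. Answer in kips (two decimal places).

270.31 kips

[1] 1.3(123.20) + 1.75(62.94) = 160.16 + 110.15 = 270.31
[2] 1.35(123.20) = 166.32
[3] 1.4(123.20) + 1.4(62.94) = 172.48 + 88.12 = 260.60
Combination 1 governs: P_u = 270.31 kips.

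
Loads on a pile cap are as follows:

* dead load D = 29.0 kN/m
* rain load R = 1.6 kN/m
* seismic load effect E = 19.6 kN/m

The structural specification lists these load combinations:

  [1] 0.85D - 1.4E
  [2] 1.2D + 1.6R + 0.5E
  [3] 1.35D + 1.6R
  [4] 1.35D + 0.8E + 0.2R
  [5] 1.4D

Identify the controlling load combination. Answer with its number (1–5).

[1] 0.85(29.0) - 1.4(19.6) = 24.65 - 27.44 = -2.79
[2] 1.2(29.0) + 1.6(1.6) + 0.5(19.6) = 34.80 + 2.56 + 9.80 = 47.16
[3] 1.35(29.0) + 1.6(1.6) = 39.15 + 2.56 = 41.71
[4] 1.35(29.0) + 0.8(19.6) + 0.2(1.6) = 39.15 + 15.68 + 0.32 = 55.15
[5] 1.4(29.0) = 40.60
The largest value is 55.15 kN/m from combination 4.

Combination 4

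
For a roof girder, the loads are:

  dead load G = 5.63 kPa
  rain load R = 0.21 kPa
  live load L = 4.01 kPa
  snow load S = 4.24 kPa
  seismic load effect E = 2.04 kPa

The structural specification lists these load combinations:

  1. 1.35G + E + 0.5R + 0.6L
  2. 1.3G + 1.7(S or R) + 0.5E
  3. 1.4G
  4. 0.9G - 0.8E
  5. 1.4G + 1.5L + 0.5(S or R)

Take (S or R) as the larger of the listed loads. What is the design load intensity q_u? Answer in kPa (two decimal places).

(S or R) → S = 4.24 kPa.
1. 1.35(5.63) + 1.0(2.04) + 0.5(0.21) + 0.6(4.01) = 12.15
2. 1.3(5.63) + 1.7(4.24) + 0.5(2.04) = 7.32 + 7.21 + 1.02 = 15.55
3. 1.4(5.63) = 7.88
4. 0.9(5.63) - 0.8(2.04) = 5.07 - 1.63 = 3.44
5. 1.4(5.63) + 1.5(4.01) + 0.5(4.24) = 7.88 + 6.02 + 2.12 = 16.02
The controlling combination is 5, giving 16.02 kPa.

16.02 kPa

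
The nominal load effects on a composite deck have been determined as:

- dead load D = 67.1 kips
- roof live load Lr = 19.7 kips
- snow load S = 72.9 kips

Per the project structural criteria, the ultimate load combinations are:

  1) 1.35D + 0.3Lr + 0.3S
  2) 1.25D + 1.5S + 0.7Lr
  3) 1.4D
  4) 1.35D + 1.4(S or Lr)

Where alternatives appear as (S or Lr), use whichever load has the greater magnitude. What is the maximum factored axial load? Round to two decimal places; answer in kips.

207.02 kips

(S or Lr) → S = 72.9 kips.
1) 1.35(67.1) + 0.3(19.7) + 0.3(72.9) = 90.59 + 5.91 + 21.87 = 118.37
2) 1.25(67.1) + 1.5(72.9) + 0.7(19.7) = 83.88 + 109.35 + 13.79 = 207.02
3) 1.4(67.1) = 93.94
4) 1.35(67.1) + 1.4(72.9) = 90.59 + 102.06 = 192.65
The controlling combination is 2, giving 207.02 kips.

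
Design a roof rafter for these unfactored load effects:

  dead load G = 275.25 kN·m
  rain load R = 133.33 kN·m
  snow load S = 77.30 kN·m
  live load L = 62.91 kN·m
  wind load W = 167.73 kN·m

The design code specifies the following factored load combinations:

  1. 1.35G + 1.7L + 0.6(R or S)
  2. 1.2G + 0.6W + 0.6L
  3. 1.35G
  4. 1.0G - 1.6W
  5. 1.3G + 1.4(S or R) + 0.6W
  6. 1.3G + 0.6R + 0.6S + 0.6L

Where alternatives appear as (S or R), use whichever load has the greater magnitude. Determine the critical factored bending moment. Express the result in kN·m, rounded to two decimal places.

645.13 kN·m

(R or S) → R = 133.33 kN·m; (S or R) → R = 133.33 kN·m.
1. 1.35(275.25) + 1.7(62.91) + 0.6(133.33) = 558.53
2. 1.2(275.25) + 0.6(167.73) + 0.6(62.91) = 468.68
3. 1.35(275.25) = 371.59
4. 1.0(275.25) - 1.6(167.73) = 275.25 - 268.37 = 6.88
5. 1.3(275.25) + 1.4(133.33) + 0.6(167.73) = 357.83 + 186.66 + 100.64 = 645.13
6. 1.3(275.25) + 0.6(133.33) + 0.6(77.30) + 0.6(62.91) = 521.95
Combination 5 governs: M_u = 645.13 kN·m.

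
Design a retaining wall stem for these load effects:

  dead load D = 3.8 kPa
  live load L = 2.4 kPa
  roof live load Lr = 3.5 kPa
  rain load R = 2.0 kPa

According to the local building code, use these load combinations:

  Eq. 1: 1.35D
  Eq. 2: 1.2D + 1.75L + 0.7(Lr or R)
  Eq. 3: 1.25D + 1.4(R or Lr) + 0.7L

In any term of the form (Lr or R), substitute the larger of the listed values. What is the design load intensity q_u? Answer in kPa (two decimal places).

11.33 kPa

(Lr or R) → Lr = 3.5 kPa; (R or Lr) → Lr = 3.5 kPa.
Eq. 1: 1.35(3.8) = 5.13
Eq. 2: 1.2(3.8) + 1.75(2.4) + 0.7(3.5) = 11.21
Eq. 3: 1.25(3.8) + 1.4(3.5) + 0.7(2.4) = 11.33
The controlling combination is 3, giving 11.33 kPa.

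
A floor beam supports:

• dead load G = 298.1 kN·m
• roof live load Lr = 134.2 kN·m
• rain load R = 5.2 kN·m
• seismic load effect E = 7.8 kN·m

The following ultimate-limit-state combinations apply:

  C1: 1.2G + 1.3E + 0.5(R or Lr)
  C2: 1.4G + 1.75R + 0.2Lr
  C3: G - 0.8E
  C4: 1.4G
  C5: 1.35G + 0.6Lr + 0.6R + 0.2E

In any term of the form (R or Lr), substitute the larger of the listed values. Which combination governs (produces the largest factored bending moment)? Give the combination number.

Combination 5

(R or Lr) → Lr = 134.2 kN·m.
C1: 1.2(298.1) + 1.3(7.8) + 0.5(134.2) = 357.72 + 10.14 + 67.10 = 434.96
C2: 1.4(298.1) + 1.75(5.2) + 0.2(134.2) = 417.34 + 9.10 + 26.84 = 453.28
C3: 1.0(298.1) - 0.8(7.8) = 298.10 - 6.24 = 291.86
C4: 1.4(298.1) = 417.34
C5: 1.35(298.1) + 0.6(134.2) + 0.6(5.2) + 0.2(7.8) = 402.44 + 80.52 + 3.12 + 1.56 = 487.64
The largest value is 487.64 kN·m from combination 5.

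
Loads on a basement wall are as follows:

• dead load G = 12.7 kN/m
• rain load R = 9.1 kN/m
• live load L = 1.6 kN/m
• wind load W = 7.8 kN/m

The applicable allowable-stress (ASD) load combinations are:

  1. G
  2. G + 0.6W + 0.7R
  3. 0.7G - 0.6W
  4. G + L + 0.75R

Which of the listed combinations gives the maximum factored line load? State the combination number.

Combination 2

1. 1.0(12.7) = 12.7
2. 1.0(12.7) + 0.6(7.8) + 0.7(9.1) = 12.7 + 4.7 + 6.4 = 23.8
3. 0.7(12.7) - 0.6(7.8) = 8.9 - 4.7 = 4.2
4. 1.0(12.7) + 1.0(1.6) + 0.75(9.1) = 12.7 + 1.6 + 6.8 = 21.1
The largest value is 23.8 kN/m from combination 2.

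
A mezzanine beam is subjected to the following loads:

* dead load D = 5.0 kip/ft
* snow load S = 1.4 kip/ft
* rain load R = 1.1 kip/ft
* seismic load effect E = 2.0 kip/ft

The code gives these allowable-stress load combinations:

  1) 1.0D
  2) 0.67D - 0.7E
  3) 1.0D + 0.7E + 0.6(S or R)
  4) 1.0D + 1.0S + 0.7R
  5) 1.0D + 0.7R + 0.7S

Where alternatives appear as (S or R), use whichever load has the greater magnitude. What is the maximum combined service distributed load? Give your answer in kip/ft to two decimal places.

7.24 kip/ft

(S or R) → S = 1.4 kip/ft.
1) 1.0(5.0) = 5.00
2) 0.67(5.0) - 0.7(2.0) = 1.95
3) 1.0(5.0) + 0.7(2.0) + 0.6(1.4) = 7.24
4) 1.0(5.0) + 1.0(1.4) + 0.7(1.1) = 7.17
5) 1.0(5.0) + 0.7(1.1) + 0.7(1.4) = 6.75
The controlling combination is 3, giving 7.24 kip/ft.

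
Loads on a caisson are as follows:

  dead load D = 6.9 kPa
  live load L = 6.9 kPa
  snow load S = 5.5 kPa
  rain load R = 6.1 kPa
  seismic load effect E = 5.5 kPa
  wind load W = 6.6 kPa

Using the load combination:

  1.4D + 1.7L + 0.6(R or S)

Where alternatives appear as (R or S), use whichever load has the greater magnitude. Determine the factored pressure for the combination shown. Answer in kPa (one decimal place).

(R or S) → R = 6.1 kPa.
1.4(6.9) + 1.7(6.9) + 0.6(6.1) = 9.7 + 11.7 + 3.7 = 25.1
p_u = 25.1 kPa.

25.1 kPa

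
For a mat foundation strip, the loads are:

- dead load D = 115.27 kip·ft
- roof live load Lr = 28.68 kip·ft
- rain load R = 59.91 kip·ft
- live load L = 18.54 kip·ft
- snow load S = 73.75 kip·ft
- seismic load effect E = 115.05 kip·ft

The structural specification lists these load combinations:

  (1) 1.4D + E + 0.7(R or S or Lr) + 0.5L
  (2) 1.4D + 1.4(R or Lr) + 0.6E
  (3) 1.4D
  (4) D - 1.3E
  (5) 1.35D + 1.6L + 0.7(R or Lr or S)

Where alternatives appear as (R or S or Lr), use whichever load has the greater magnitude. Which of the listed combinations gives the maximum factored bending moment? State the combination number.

(R or S or Lr) → S = 73.75 kip·ft; (R or Lr) → R = 59.91 kip·ft; (R or Lr or S) → S = 73.75 kip·ft.
(1) 1.4(115.27) + 1.0(115.05) + 0.7(73.75) + 0.5(18.54) = 337.32
(2) 1.4(115.27) + 1.4(59.91) + 0.6(115.05) = 161.38 + 83.87 + 69.03 = 314.28
(3) 1.4(115.27) = 161.38
(4) 1.0(115.27) - 1.3(115.05) = 115.27 - 149.57 = -34.30
(5) 1.35(115.27) + 1.6(18.54) + 0.7(73.75) = 155.61 + 29.66 + 51.63 = 236.90
The largest value is 337.32 kip·ft from combination 1.

Combination 1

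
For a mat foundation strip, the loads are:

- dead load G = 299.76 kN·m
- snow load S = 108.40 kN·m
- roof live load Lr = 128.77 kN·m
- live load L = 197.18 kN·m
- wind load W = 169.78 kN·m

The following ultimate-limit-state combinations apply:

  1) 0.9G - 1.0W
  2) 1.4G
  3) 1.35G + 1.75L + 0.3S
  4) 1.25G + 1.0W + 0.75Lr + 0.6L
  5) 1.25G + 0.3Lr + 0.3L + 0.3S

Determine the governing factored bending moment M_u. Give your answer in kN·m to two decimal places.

782.26 kN·m

1) 0.9(299.76) - 1.0(169.78) = 100.00
2) 1.4(299.76) = 419.66
3) 1.35(299.76) + 1.75(197.18) + 0.3(108.40) = 782.26
4) 1.25(299.76) + 1.0(169.78) + 0.75(128.77) + 0.6(197.18) = 759.37
5) 1.25(299.76) + 0.3(128.77) + 0.3(197.18) + 0.3(108.40) = 505.01
Maximum is from combination 3.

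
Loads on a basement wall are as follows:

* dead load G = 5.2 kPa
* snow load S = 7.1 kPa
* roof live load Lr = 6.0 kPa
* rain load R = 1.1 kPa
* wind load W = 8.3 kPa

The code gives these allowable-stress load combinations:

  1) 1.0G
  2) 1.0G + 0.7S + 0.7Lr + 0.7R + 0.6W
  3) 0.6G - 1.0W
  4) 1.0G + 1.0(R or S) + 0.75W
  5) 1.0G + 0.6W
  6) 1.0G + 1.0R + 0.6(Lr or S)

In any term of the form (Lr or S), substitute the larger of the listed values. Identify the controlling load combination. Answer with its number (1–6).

(R or S) → S = 7.1 kPa; (Lr or S) → S = 7.1 kPa.
1) 1.0(5.2) = 5.20
2) 1.0(5.2) + 0.7(7.1) + 0.7(6.0) + 0.7(1.1) + 0.6(8.3) = 20.12
3) 0.6(5.2) - 1.0(8.3) = -5.18
4) 1.0(5.2) + 1.0(7.1) + 0.75(8.3) = 18.53
5) 1.0(5.2) + 0.6(8.3) = 10.18
6) 1.0(5.2) + 1.0(1.1) + 0.6(7.1) = 10.56
The largest value is 20.12 kPa from combination 2.

Combination 2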